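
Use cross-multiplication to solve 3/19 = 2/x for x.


Cross multiply: 3 × x = 19 × 2
3x = 38
x = 38 / 3
= 12.67

12.67


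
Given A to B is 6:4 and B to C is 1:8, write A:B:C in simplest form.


Match B: multiply A:B by 1 → 6:4
Multiply B:C by 4 → 4:32
Combined: 6:4:32
GCD = 2
= 3:2:16

3:2:16


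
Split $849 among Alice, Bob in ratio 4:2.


Total parts = 4 + 2 = 6
Alice: 849 × 4/6 = 566.00
Bob: 849 × 2/6 = 283.00
= Alice: $566.00, Bob: $283.00

Alice: $566.00, Bob: $283.00


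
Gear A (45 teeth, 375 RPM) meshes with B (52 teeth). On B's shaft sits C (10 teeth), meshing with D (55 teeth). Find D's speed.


Stage 1: RPM_B = RPM_A × t_A/t_B = 375 × 45/52 = 16875/52 ≈ 324.52
B and C share a shaft → RPM_C = RPM_B
Stage 2: RPM_D = RPM_C × t_C/t_D = RPM_A × (t_A×t_C)/(t_B×t_D)
Overall ratio = (45×10)/(52×55) = 450/2860
RPM_D = 375 × 450/2860 = 168750/2860
≈ 59.00 RPM

59.00 RPM


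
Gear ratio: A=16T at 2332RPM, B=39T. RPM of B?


Gear ratio = 16:39 = 16:39
RPM_B = RPM_A × (teeth_A / teeth_B)
= 2332 × (16/39)
= 956.7 RPM

956.7 RPM


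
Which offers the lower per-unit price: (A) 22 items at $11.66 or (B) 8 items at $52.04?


Deal A: $11.66/22 = $0.5300/unit
Deal B: $52.04/8 = $6.5050/unit
A is cheaper per unit
= Deal A

Deal A


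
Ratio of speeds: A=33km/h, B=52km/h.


Ratio = 33:52
GCD = 1
Simplified = 33:52
Time ratio (same distance) = 52:33
Speed ratio = 33:52

33:52


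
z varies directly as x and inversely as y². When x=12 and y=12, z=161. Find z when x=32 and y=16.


z = k·x/y²
Solve for k using the known point: k = z·y²/x = 161×144/12 = 23184/12 = 1932.0000
Now evaluate at x=32, y=16:
z = k × 32 / 256 = (23184 × 32) / (12 × 256) = 741888/3072
= 241.5000

241.5000


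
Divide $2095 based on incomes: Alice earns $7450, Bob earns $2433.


Total income = 7450 + 2433 = $9883
Alice: $2095 × 7450/9883 = $1579.25
Bob: $2095 × 2433/9883 = $515.75
= Alice: $1579.25, Bob: $515.75

Alice: $1579.25, Bob: $515.75


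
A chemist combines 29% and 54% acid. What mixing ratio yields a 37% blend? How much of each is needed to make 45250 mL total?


Let x parts of 29% mix with y parts of 54%.
29x + 54y = 37(x + y)
29x + 54y = 37x + 37y
x(29 - 37) = y(37 - 54)
x/y = (54 - 37)/(37 - 29) = 17/8
Simplify: 17:8
Total parts = 25; one part = 45250/25 = 1810.00 mL
29% solution: 17×1810.00 = 30770.00 mL
54% solution: 8×1810.00 = 14480.00 mL
= ratio 17:8; 30770.00 mL and 14480.00 mL

ratio 17:8; 30770.00 mL and 14480.00 mL


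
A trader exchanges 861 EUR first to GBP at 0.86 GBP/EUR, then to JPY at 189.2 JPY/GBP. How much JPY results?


Step 1: 861 EUR × 0.86 = 740.46 GBP
Step 2: 740.46 GBP × 189.2 = 140095.03 JPY
Implied rate EUR→JPY = 0.86 × 189.2 = 162.7120
= 140095.03 JPY

140095.03 JPY


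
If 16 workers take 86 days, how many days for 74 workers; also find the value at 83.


Inverse proportion: x × y = constant
k = 16 × 86 = 1376
At x=74: k/74 = 18.59
At x=83: k/83 = 16.58
= 18.59 and 16.58

18.59 and 16.58


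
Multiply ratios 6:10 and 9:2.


Compound ratio = (6×9) : (10×2)
= 54:20
GCD = 2
= 27:10

27:10


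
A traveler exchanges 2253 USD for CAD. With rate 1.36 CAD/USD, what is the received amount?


Amount × rate = 2253 × 1.36
= 3064.08 CAD

3064.08 CAD


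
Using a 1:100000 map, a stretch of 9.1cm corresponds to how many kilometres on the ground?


Real distance = map distance × scale
= 9.1cm × 100000
= 910000 cm = 9100.0 m
= 9.100 km

9.100 km


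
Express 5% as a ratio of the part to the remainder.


5% means 5 parts out of 100; remainder = 95
Part : remainder = 5:95
GCD = 5
= 1:19

1:19


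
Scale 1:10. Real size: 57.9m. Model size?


Model size = real / scale
= 57.9 / 10
= 5.7900 m

5.7900 m


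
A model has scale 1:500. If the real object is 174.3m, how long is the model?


Model size = real / scale
= 174.3 / 500
= 0.3486 m

0.3486 m


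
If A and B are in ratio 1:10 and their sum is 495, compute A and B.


Let A = 1k, B = 10k.
1k + 10k = 495
11k = 495 → k = 495/11 = 45
A = 1×45 = 45, B = 10×45 = 450
= A = 45, B = 450

A = 45, B = 450


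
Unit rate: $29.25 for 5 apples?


Unit rate = total / quantity
= 29.25 / 5
= $5.85 per unit

$5.85 per unit


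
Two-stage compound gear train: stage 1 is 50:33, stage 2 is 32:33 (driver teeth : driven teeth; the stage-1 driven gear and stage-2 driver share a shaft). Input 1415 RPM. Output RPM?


Stage 1: RPM_B = RPM_A × t_A/t_B = 1415 × 50/33 = 70750/33 ≈ 2143.94
B and C share a shaft → RPM_C = RPM_B
Stage 2: RPM_D = RPM_C × t_C/t_D = RPM_A × (t_A×t_C)/(t_B×t_D)
Overall ratio = (50×32)/(33×33) = 1600/1089
RPM_D = 1415 × 1600/1089 = 2264000/1089
≈ 2078.97 RPM

2078.97 RPM


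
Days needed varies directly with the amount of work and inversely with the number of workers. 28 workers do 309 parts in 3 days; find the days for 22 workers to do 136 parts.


Days ∝ work / workers, so d₂ = d₁ × (m₁/m₂) × (w₂/w₁)
Workers factor (inverse): 28/22 ≈ 1.2727
Work factor (direct): 136/309 ≈ 0.4401
d₂ = 3 × 28/22 × 136/309 = (3 × 28 × 136) / (22 × 309) = 11424/6798
≈ 1.68 days

1.68 days


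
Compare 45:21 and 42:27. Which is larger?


45/21 = 2.1429
42/27 = 1.5556
2.1429 > 1.5556, so 45:21 is greater
= 45:21

45:21


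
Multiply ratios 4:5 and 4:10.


Compound ratio = (4×4) : (5×10)
= 16:50
GCD = 2
= 8:25

8:25


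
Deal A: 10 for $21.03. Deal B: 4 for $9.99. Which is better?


Deal A: $21.03/10 = $2.1030/unit
Deal B: $9.99/4 = $2.4975/unit
A is cheaper per unit
= Deal A

Deal A


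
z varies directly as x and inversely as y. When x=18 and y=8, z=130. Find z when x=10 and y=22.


z = k·x/y
Solve for k using the known point: k = z·y/x = 130×8/18 = 1040/18 ≈ 57.7778
Now evaluate at x=10, y=22:
z = k × 10 / 22 = (1040 × 10) / (18 × 22) = 10400/396
≈ 26.2626

26.2626


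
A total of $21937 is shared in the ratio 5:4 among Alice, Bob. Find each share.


Total parts = 5 + 4 = 9
Alice: 21937 × 5/9 = 12187.22
Bob: 21937 × 4/9 = 9749.78
= Alice: $12187.22, Bob: $9749.78

Alice: $12187.22, Bob: $9749.78


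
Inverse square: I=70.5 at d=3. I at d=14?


I₁d₁² = I₂d₂²
I₂ = I₁ × (d₁/d₂)²
= 70.5 × (3/14)²
= 70.5 × 9/196
= 634.5/196
≈ 3.2372

3.2372


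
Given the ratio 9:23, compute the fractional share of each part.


Total parts = 9 + 23 = 32
First part: 9/32 = 9/32
Second part: 23/32 = 23/32
= 9/32 and 23/32

9/32 and 23/32


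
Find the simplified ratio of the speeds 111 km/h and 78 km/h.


Ratio = 111:78
GCD = 3
Simplified = 37:26
Time ratio (same distance) = 26:37
Speed ratio = 37:26

37:26


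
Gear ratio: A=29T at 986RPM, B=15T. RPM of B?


Gear ratio = 29:15 = 29:15
RPM_B = RPM_A × (teeth_A / teeth_B)
= 986 × (29/15)
= 1906.3 RPM

1906.3 RPM


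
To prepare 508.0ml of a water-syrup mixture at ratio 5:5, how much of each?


Total parts = 5 + 5 = 10
water: 508.0 × 5/10 = 254.0ml
syrup: 508.0 × 5/10 = 254.0ml
= 254.0ml and 254.0ml

254.0ml and 254.0ml


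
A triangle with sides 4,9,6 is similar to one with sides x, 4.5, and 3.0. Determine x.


Scale factor = 4.5/9 = 0.5
Missing side = 4 × 0.5
= 2.0

2.0


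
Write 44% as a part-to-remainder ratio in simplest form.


44% means 44 parts out of 100; remainder = 56
Part : remainder = 44:56
GCD = 4
= 11:14

11:14


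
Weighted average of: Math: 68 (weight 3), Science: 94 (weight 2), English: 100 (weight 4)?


Numerator = 68×3 + 94×2 + 100×4
= 204 + 188 + 400
= 792
Total weight = 9
Weighted avg = 792/9
= 88.00

88.00


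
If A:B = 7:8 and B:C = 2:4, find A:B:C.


Match B: multiply A:B by 2 → 14:16
Multiply B:C by 8 → 16:32
Combined: 14:16:32
GCD = 2
= 7:8:16

7:8:16


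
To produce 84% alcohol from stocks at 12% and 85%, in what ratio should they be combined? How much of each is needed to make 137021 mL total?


Let x parts of 12% mix with y parts of 85%.
12x + 85y = 84(x + y)
12x + 85y = 84x + 84y
x(12 - 84) = y(84 - 85)
x/y = (85 - 84)/(84 - 12) = 1/72
Simplify: 1:72
Total parts = 73; one part = 137021/73 = 1877.00 mL
12% solution: 1×1877.00 = 1877.00 mL
85% solution: 72×1877.00 = 135144.00 mL
= ratio 1:72; 1877.00 mL and 135144.00 mL

ratio 1:72; 1877.00 mL and 135144.00 mL


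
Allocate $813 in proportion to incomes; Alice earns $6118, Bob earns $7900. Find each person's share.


Total income = 6118 + 7900 = $14018
Alice: $813 × 6118/14018 = $354.82
Bob: $813 × 7900/14018 = $458.18
= Alice: $354.82, Bob: $458.18

Alice: $354.82, Bob: $458.18


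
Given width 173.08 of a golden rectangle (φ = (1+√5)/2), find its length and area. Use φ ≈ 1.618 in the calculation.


φ = (1 + √5) / 2 ≈ 1.618
Length = width × φ = 173.08 × 1.618 = 280.04344
≈ 280.04
Area = width × length = 173.08 × 280.04344 = 48469.9185952 ≈ 48469.92
= Length: 280.04, Area: 48469.92

Length: 280.04, Area: 48469.92


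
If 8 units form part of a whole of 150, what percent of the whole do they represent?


Percentage = (part / whole) × 100
= (8 / 150) × 100
≈ 5.33%

5.33%


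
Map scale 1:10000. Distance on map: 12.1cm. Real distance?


Real distance = map distance × scale
= 12.1cm × 10000
= 121000 cm = 1210.0 m
= 1.210 km

1.210 km


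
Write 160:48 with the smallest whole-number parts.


GCD(160, 48) = 16
160/16 : 48/16
= 10:3

10:3


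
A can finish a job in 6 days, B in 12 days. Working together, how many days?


Rate of A = 1/6 per day
Rate of B = 1/12 per day
Combined rate = 1/6 + 1/12 = 18/72 = 0.2500 per day
Days = 1 / combined rate = 72/18
= 4.00 days

4.00 days


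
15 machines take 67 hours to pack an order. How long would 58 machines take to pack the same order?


Inverse proportion: x × y = constant
k = 15 × 67 = 1005
y₂ = k / 58 = 1005 / 58
= 17.33

17.33


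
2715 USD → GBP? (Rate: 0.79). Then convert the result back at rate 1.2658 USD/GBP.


Amount × rate = 2715 × 0.79 = 2144.85 GBP
Round-trip: 2144.85 × 1.2658 = 2714.95 USD
= 2144.85 GBP, then 2714.95 USD

2144.85 GBP, then 2714.95 USD


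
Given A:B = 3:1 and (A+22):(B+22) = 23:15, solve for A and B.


Let A = 3k, B = 1k.
(3k + 22) / (1k + 22) = 23/15
Cross-multiply: 15(3k + 22) = 23(1k + 22)
45k + 330 = 23k + 506
45k - 23k = 506 - 330
22k = 176
k = 176/22 = 8
A = 3×8 = 24, B = 1×8 = 8
= A = 24, B = 8

A = 24, B = 8


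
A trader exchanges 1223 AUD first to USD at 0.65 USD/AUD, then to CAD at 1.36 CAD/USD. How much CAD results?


Step 1: 1223 AUD × 0.65 = 794.95 USD
Step 2: 794.95 USD × 1.36 = 1081.13 CAD
Implied rate AUD→CAD = 0.65 × 1.36 = 0.8840
= 1081.13 CAD

1081.13 CAD


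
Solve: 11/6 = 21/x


Cross multiply: 11 × x = 6 × 21
11x = 126
x = 126 / 11
= 11.45

11.45


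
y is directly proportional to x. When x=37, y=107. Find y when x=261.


Direct proportion: y/x = constant
k = 107/37 ≈ 2.8919
y₂ = k × 261 = 107 × 261 / 37 = 27927/37
≈ 754.78

754.78


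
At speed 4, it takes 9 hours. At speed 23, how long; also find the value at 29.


Inverse proportion: x × y = constant
k = 4 × 9 = 36
At x=23: k/23 = 1.57
At x=29: k/29 = 1.24
= 1.57 and 1.24

1.57 and 1.24


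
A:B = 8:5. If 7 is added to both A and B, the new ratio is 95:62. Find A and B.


Let A = 8k, B = 5k.
(8k + 7) / (5k + 7) = 95/62
Cross-multiply: 62(8k + 7) = 95(5k + 7)
496k + 434 = 475k + 665
496k - 475k = 665 - 434
21k = 231
k = 231/21 = 11
A = 8×11 = 88, B = 5×11 = 55
= A = 88, B = 55

A = 88, B = 55


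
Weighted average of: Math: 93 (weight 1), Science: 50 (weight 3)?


Numerator = 93×1 + 50×3
= 93 + 150
= 243
Total weight = 4
Weighted avg = 243/4
= 60.75

60.75


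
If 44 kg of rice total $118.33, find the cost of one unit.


Unit rate = total / quantity
= 118.33 / 44
= $2.69 per unit

$2.69 per unit


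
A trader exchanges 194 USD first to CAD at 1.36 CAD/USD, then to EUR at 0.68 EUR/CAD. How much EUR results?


Step 1: 194 USD × 1.36 = 263.84 CAD
Step 2: 263.84 CAD × 0.68 = 179.41 EUR
Implied rate USD→EUR = 1.36 × 0.68 = 0.9248
= 179.41 EUR

179.41 EUR


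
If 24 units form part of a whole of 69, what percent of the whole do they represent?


Percentage = (part / whole) × 100
= (24 / 69) × 100
≈ 34.78%

34.78%


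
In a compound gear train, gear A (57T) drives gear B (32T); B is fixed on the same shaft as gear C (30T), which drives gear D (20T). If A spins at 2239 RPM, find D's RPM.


Stage 1: RPM_B = RPM_A × t_A/t_B = 2239 × 57/32 = 127623/32 ≈ 3988.22
B and C share a shaft → RPM_C = RPM_B
Stage 2: RPM_D = RPM_C × t_C/t_D = RPM_A × (t_A×t_C)/(t_B×t_D)
Overall ratio = (57×30)/(32×20) = 1710/640
RPM_D = 2239 × 1710/640 = 3828690/640
≈ 5982.33 RPM

5982.33 RPM


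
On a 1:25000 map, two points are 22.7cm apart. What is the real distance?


Real distance = map distance × scale
= 22.7cm × 25000
= 567500 cm = 5675.0 m
= 5.675 km

5.675 km


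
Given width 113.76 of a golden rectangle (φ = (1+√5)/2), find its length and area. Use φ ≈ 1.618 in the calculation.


φ = (1 + √5) / 2 ≈ 1.618
Length = width × φ = 113.76 × 1.618 = 184.06368
≈ 184.06
Area = width × length = 113.76 × 184.06368 = 20939.0842368 ≈ 20939.08
= Length: 184.06, Area: 20939.08

Length: 184.06, Area: 20939.08


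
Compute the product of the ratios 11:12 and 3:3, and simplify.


Compound ratio = (11×3) : (12×3)
= 33:36
GCD = 3
= 11:12

11:12


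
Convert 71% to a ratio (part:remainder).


71% means 71 parts out of 100; remainder = 29
Part : remainder = 71:29
GCD = 1
= 71:29

71:29


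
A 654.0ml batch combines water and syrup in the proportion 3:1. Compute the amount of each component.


Total parts = 3 + 1 = 4
water: 654.0 × 3/4 = 490.5ml
syrup: 654.0 × 1/4 = 163.5ml
= 490.5ml and 163.5ml

490.5ml and 163.5ml


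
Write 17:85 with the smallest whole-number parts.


GCD(17, 85) = 17
17/17 : 85/17
= 1:5

1:5


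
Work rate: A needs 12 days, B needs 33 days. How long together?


Rate of A = 1/12 per day
Rate of B = 1/33 per day
Combined rate = 1/12 + 1/33 = 45/396 ≈ 0.1136 per day
Days = 1 / combined rate = 396/45
= 8.80 days

8.80 days


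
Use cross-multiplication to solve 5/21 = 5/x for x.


Cross multiply: 5 × x = 21 × 5
5x = 105
x = 105 / 5
= 21.00

21.00


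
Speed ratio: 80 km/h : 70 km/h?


Ratio = 80:70
GCD = 10
Simplified = 8:7
Time ratio (same distance) = 7:8
Speed ratio = 8:7

8:7


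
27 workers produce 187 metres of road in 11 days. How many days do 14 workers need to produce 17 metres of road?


Days ∝ work / workers, so d₂ = d₁ × (m₁/m₂) × (w₂/w₁)
Workers factor (inverse): 27/14 ≈ 1.9286
Work factor (direct): 17/187 ≈ 0.0909
d₂ = 11 × 27/14 × 17/187 = (11 × 27 × 17) / (14 × 187) = 5049/2618
≈ 1.93 days

1.93 days


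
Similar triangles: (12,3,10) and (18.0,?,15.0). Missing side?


Scale factor = 18.0/12 = 1.5
Missing side = 3 × 1.5
= 4.5

4.5


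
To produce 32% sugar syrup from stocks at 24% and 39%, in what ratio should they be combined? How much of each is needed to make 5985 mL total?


Let x parts of 24% mix with y parts of 39%.
24x + 39y = 32(x + y)
24x + 39y = 32x + 32y
x(24 - 32) = y(32 - 39)
x/y = (39 - 32)/(32 - 24) = 7/8
Simplify: 7:8
Total parts = 15; one part = 5985/15 = 399.00 mL
24% solution: 7×399.00 = 2793.00 mL
39% solution: 8×399.00 = 3192.00 mL
= ratio 7:8; 2793.00 mL and 3192.00 mL

ratio 7:8; 2793.00 mL and 3192.00 mL


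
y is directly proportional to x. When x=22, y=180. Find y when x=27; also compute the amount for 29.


Direct proportion: y/x = constant
k = 180/22 ≈ 8.1818
y at x=27: k × 27 = 180 × 27 / 22 = 4860/22 ≈ 220.91
y at x=29: k × 29 = 180 × 29 / 22 = 5220/22 ≈ 237.27
= 220.91 and 237.27

220.91 and 237.27


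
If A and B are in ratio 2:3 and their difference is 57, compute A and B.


Let A = 2k, B = 3k.
3k - 2k = 57
1k = 57 → k = 57/1 = 57
A = 2×57 = 114, B = 3×57 = 171
= A = 114, B = 171

A = 114, B = 171


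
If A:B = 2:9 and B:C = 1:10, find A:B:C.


Match B: multiply A:B by 1 → 2:9
Multiply B:C by 9 → 9:90
Combined: 2:9:90
GCD = 1
= 2:9:90

2:9:90


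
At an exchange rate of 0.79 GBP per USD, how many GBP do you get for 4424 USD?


Amount × rate = 4424 × 0.79
= 3494.96 GBP

3494.96 GBP


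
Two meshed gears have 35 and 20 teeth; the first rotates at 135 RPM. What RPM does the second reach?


Gear ratio = 35:20 = 7:4
RPM_B = RPM_A × (teeth_A / teeth_B)
= 135 × (35/20)
= 236.3 RPM

236.3 RPM


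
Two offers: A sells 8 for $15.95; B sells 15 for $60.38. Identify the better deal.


Deal A: $15.95/8 = $1.9938/unit
Deal B: $60.38/15 = $4.0253/unit
A is cheaper per unit
= Deal A

Deal A


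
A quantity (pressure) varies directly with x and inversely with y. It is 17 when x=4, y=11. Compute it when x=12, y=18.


z = k·x/y
Solve for k using the known point: k = z·y/x = 17×11/4 = 187/4 = 46.7500
Now evaluate at x=12, y=18:
z = k × 12 / 18 = (187 × 12) / (4 × 18) = 2244/72
≈ 31.1667

31.1667


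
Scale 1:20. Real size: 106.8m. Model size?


Model size = real / scale
= 106.8 / 20
= 5.3400 m

5.3400 m


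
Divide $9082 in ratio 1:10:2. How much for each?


Total parts = 1 + 10 + 2 = 13
Part 1: 9082 × 1/13 = 698.62
Part 2: 9082 × 10/13 = 6986.15
Part 3: 9082 × 2/13 = 1397.23
= Part 1: $698.62, Part 2: $6986.15, Part 3: $1397.23

Part 1: $698.62, Part 2: $6986.15, Part 3: $1397.23


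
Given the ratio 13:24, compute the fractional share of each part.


Total parts = 13 + 24 = 37
First part: 13/37 = 13/37
Second part: 24/37 = 24/37
= 13/37 and 24/37

13/37 and 24/37


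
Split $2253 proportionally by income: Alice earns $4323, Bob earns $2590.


Total income = 4323 + 2590 = $6913
Alice: $2253 × 4323/6913 = $1408.90
Bob: $2253 × 2590/6913 = $844.10
= Alice: $1408.90, Bob: $844.10

Alice: $1408.90, Bob: $844.10


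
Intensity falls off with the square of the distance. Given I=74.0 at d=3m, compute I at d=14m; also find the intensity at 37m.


I₁d₁² = I₂d₂²
I at 14m = 74.0 × (3/14)² = 74.0 × 9/196 = 666/196 ≈ 3.3980
I at 37m = 74.0 × (3/37)² = 74.0 × 9/1369 = 666/1369 ≈ 0.4865
= 3.3980 and 0.4865

3.3980 and 0.4865


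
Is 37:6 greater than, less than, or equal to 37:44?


37/6 = 6.1667
37/44 = 0.8409
6.1667 > 0.8409, so 37:6 is greater
= greater than

greater than


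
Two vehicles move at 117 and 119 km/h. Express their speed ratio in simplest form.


Ratio = 117:119
GCD = 1
Simplified = 117:119
Time ratio (same distance) = 119:117
Speed ratio = 117:119

117:119


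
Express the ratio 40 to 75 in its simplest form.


GCD(40, 75) = 5
40/5 : 75/5
= 8:15

8:15


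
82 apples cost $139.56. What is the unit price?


Unit rate = total / quantity
= 139.56 / 82
= $1.70 per unit

$1.70 per unit


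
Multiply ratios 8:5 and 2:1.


Compound ratio = (8×2) : (5×1)
= 16:5
GCD = 1
= 16:5

16:5


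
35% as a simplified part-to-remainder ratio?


35% means 35 parts out of 100; remainder = 65
Part : remainder = 35:65
GCD = 5
= 7:13

7:13


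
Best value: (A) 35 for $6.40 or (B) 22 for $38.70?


Deal A: $6.40/35 = $0.1829/unit
Deal B: $38.70/22 = $1.7591/unit
A is cheaper per unit
= Deal A

Deal A


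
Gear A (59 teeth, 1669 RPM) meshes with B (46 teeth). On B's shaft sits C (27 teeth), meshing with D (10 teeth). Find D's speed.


Stage 1: RPM_B = RPM_A × t_A/t_B = 1669 × 59/46 = 98471/46 ≈ 2140.67
B and C share a shaft → RPM_C = RPM_B
Stage 2: RPM_D = RPM_C × t_C/t_D = RPM_A × (t_A×t_C)/(t_B×t_D)
Overall ratio = (59×27)/(46×10) = 1593/460
RPM_D = 1669 × 1593/460 = 2658717/460
≈ 5779.82 RPM

5779.82 RPM


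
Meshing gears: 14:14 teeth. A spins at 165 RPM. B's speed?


Gear ratio = 14:14 = 1:1
RPM_B = RPM_A × (teeth_A / teeth_B)
= 165 × (14/14)
= 165.0 RPM

165.0 RPM


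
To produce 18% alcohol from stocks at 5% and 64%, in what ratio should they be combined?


Let x parts of 5% mix with y parts of 64%.
5x + 64y = 18(x + y)
5x + 64y = 18x + 18y
x(5 - 18) = y(18 - 64)
x/y = (64 - 18)/(18 - 5) = 46/13
Simplify: 46:13
= 46:13

46:13


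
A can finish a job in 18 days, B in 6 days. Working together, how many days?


Rate of A = 1/18 per day
Rate of B = 1/6 per day
Combined rate = 1/18 + 1/6 = 24/108 ≈ 0.2222 per day
Days = 1 / combined rate = 108/24
= 4.50 days

4.50 days


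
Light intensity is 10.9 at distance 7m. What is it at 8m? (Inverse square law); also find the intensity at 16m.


I₁d₁² = I₂d₂²
I at 8m = 10.9 × (7/8)² = 10.9 × 49/64 = 534.1/64 ≈ 8.3453
I at 16m = 10.9 × (7/16)² = 10.9 × 49/256 = 534.1/256 ≈ 2.0863
= 8.3453 and 2.0863

8.3453 and 2.0863


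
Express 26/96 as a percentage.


Percentage = (part / whole) × 100
= (26 / 96) × 100
≈ 27.08%

27.08%


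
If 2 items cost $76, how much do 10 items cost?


Direct proportion: y/x = constant
k = 76/2 = 38.0000
y₂ = k × 10 = 76 × 10 / 2 = 760/2
= 380.00

380.00


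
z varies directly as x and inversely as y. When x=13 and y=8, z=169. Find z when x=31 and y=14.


z = k·x/y
Solve for k using the known point: k = z·y/x = 169×8/13 = 1352/13 = 104.0000
Now evaluate at x=31, y=14:
z = k × 31 / 14 = (1352 × 31) / (13 × 14) = 41912/182
≈ 230.2857

230.2857


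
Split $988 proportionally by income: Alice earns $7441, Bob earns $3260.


Total income = 7441 + 3260 = $10701
Alice: $988 × 7441/10701 = $687.01
Bob: $988 × 3260/10701 = $300.99
= Alice: $687.01, Bob: $300.99

Alice: $687.01, Bob: $300.99


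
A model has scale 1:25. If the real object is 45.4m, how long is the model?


Model size = real / scale
= 45.4 / 25
= 1.8160 m

1.8160 m


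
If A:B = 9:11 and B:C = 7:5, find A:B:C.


Match B: multiply A:B by 7 → 63:77
Multiply B:C by 11 → 77:55
Combined: 63:77:55
GCD = 1
= 63:77:55

63:77:55


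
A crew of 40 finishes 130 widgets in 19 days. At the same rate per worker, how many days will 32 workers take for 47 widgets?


Days ∝ work / workers, so d₂ = d₁ × (m₁/m₂) × (w₂/w₁)
Workers factor (inverse): 40/32 = 1.2500
Work factor (direct): 47/130 ≈ 0.3615
d₂ = 19 × 40/32 × 47/130 = (19 × 40 × 47) / (32 × 130) = 35720/4160
≈ 8.59 days

8.59 days


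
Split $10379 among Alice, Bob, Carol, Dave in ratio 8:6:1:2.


Total parts = 8 + 6 + 1 + 2 = 17
Alice: 10379 × 8/17 = 4884.24
Bob: 10379 × 6/17 = 3663.18
Carol: 10379 × 1/17 = 610.53
Dave: 10379 × 2/17 = 1221.06
= Alice: $4884.24, Bob: $3663.18, Carol: $610.53, Dave: $1221.06

Alice: $4884.24, Bob: $3663.18, Carol: $610.53, Dave: $1221.06


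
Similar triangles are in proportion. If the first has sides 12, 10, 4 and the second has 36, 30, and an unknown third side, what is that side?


Scale factor = 36/12 = 3
Missing side = 4 × 3
= 12.0

12.0


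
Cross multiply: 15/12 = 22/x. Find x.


Cross multiply: 15 × x = 12 × 22
15x = 264
x = 264 / 15
= 17.60

17.60


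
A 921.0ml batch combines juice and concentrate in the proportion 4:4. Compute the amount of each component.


Total parts = 4 + 4 = 8
juice: 921.0 × 4/8 = 460.5ml
concentrate: 921.0 × 4/8 = 460.5ml
= 460.5ml and 460.5ml

460.5ml and 460.5ml


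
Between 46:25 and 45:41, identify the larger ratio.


46/25 = 1.8400
45/41 = 1.0976
1.8400 > 1.0976, so 46:25 is greater
= 46:25

46:25


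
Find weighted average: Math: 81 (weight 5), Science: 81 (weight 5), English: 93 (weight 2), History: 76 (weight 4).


Numerator = 81×5 + 81×5 + 93×2 + 76×4
= 405 + 405 + 186 + 304
= 1300
Total weight = 16
Weighted avg = 1300/16
= 81.25

81.25


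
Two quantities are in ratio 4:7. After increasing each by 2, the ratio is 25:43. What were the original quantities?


Let A = 4k, B = 7k.
(4k + 2) / (7k + 2) = 25/43
Cross-multiply: 43(4k + 2) = 25(7k + 2)
172k + 86 = 175k + 50
172k - 175k = 50 - 86
-3k = -36
k = -36/-3 = 12
A = 4×12 = 48, B = 7×12 = 84
= A = 48, B = 84

A = 48, B = 84


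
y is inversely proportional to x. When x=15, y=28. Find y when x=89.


Inverse proportion: x × y = constant
k = 15 × 28 = 420
y₂ = k / 89 = 420 / 89
= 4.72

4.72


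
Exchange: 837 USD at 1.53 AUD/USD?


Amount × rate = 837 × 1.53
= 1280.61 AUD

1280.61 AUD


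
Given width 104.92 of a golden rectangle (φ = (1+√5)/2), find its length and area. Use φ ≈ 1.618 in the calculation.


φ = (1 + √5) / 2 ≈ 1.618
Length = width × φ = 104.92 × 1.618 = 169.76056
≈ 169.76
Area = width × length = 104.92 × 169.76056 = 17811.2779552 ≈ 17811.28
= Length: 169.76, Area: 17811.28

Length: 169.76, Area: 17811.28


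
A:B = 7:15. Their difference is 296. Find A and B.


Let A = 7k, B = 15k.
15k - 7k = 296
8k = 296 → k = 296/8 = 37
A = 7×37 = 259, B = 15×37 = 555
= A = 259, B = 555

A = 259, B = 555


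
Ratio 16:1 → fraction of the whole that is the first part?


Total parts = 16 + 1 = 17
First part: 16/17 = 16/17
= 16/17

16/17


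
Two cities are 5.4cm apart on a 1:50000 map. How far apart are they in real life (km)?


Real distance = map distance × scale
= 5.4cm × 50000
= 270000 cm = 2700.0 m
= 2.700 km

2.700 km


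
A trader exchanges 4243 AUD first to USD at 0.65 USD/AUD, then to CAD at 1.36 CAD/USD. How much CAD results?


Step 1: 4243 AUD × 0.65 = 2757.95 USD
Step 2: 2757.95 USD × 1.36 = 3750.81 CAD
Implied rate AUD→CAD = 0.65 × 1.36 = 0.8840
= 3750.81 CAD

3750.81 CAD


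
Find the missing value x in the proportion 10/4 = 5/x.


Cross multiply: 10 × x = 4 × 5
10x = 20
x = 20 / 10
= 2.00

2.00


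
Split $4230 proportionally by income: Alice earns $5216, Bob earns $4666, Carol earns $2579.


Total income = 5216 + 4666 + 2579 = $12461
Alice: $4230 × 5216/12461 = $1770.62
Bob: $4230 × 4666/12461 = $1583.92
Carol: $4230 × 2579/12461 = $875.47
= Alice: $1770.62, Bob: $1583.92, Carol: $875.47

Alice: $1770.62, Bob: $1583.92, Carol: $875.47


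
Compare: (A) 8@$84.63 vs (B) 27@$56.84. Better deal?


Deal A: $84.63/8 = $10.5788/unit
Deal B: $56.84/27 = $2.1052/unit
B is cheaper per unit
= Deal B

Deal B


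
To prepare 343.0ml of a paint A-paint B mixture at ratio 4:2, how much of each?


Total parts = 4 + 2 = 6
paint A: 343.0 × 4/6 = 228.7ml
paint B: 343.0 × 2/6 = 114.3ml
= 228.7ml and 114.3ml

228.7ml and 114.3ml


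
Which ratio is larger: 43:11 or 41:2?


43/11 = 3.9091
41/2 = 20.5000
3.9091 < 20.5000, so 43:11 is less
= 41:2

41:2


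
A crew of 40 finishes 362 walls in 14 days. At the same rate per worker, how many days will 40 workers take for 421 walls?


Days ∝ work / workers, so d₂ = d₁ × (m₁/m₂) × (w₂/w₁)
Workers factor (inverse): 40/40 = 1.0000
Work factor (direct): 421/362 ≈ 1.1630
d₂ = 14 × 40/40 × 421/362 = (14 × 40 × 421) / (40 × 362) = 235760/14480
≈ 16.28 days

16.28 days


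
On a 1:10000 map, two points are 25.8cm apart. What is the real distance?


Real distance = map distance × scale
= 25.8cm × 10000
= 258000 cm = 2580.0 m
= 2.580 km

2.580 km


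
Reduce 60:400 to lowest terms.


GCD(60, 400) = 20
60/20 : 400/20
= 3:20

3:20


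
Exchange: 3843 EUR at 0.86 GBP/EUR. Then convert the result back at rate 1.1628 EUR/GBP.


Amount × rate = 3843 × 0.86 = 3304.98 GBP
Round-trip: 3304.98 × 1.1628 = 3843.03 EUR
= 3304.98 GBP, then 3843.03 EUR

3304.98 GBP, then 3843.03 EUR


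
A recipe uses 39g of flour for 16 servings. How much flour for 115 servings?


Direct proportion: y/x = constant
k = 39/16 = 2.4375
y₂ = k × 115 = 39 × 115 / 16 = 4485/16
≈ 280.31

280.31


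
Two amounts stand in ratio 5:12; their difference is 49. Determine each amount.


Let A = 5k, B = 12k.
12k - 5k = 49
7k = 49 → k = 49/7 = 7
A = 5×7 = 35, B = 12×7 = 84
= A = 35, B = 84

A = 35, B = 84


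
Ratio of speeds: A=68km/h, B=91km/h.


Ratio = 68:91
GCD = 1
Simplified = 68:91
Time ratio (same distance) = 91:68
Speed ratio = 68:91

68:91


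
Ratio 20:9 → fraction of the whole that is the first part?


Total parts = 20 + 9 = 29
First part: 20/29 = 20/29
= 20/29

20/29


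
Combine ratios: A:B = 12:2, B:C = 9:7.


Match B: multiply A:B by 9 → 108:18
Multiply B:C by 2 → 18:14
Combined: 108:18:14
GCD = 2
= 54:9:7

54:9:7


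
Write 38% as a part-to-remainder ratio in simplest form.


38% means 38 parts out of 100; remainder = 62
Part : remainder = 38:62
GCD = 2
= 19:31

19:31


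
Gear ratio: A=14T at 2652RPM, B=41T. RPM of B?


Gear ratio = 14:41 = 14:41
RPM_B = RPM_A × (teeth_A / teeth_B)
= 2652 × (14/41)
= 905.6 RPM

905.6 RPM


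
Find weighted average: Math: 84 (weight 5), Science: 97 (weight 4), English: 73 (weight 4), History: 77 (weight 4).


Numerator = 84×5 + 97×4 + 73×4 + 77×4
= 420 + 388 + 292 + 308
= 1408
Total weight = 17
Weighted avg = 1408/17
= 82.82

82.82


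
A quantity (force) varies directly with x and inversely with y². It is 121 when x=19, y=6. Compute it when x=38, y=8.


z = k·x/y²
Solve for k using the known point: k = z·y²/x = 121×36/19 = 4356/19 ≈ 229.2632
Now evaluate at x=38, y=8:
z = k × 38 / 64 = (4356 × 38) / (19 × 64) = 165528/1216
= 136.1250

136.1250


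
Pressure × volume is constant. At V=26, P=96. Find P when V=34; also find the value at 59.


Inverse proportion: x × y = constant
k = 26 × 96 = 2496
At x=34: k/34 = 73.41
At x=59: k/59 = 42.31
= 73.41 and 42.31

73.41 and 42.31


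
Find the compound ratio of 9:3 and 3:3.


Compound ratio = (9×3) : (3×3)
= 27:9
GCD = 9
= 3:1

3:1


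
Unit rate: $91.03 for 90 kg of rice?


Unit rate = total / quantity
= 91.03 / 90
= $1.01 per unit

$1.01 per unit


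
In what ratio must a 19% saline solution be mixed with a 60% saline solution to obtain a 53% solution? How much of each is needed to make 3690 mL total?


Let x parts of 19% mix with y parts of 60%.
19x + 60y = 53(x + y)
19x + 60y = 53x + 53y
x(19 - 53) = y(53 - 60)
x/y = (60 - 53)/(53 - 19) = 7/34
Simplify: 7:34
Total parts = 41; one part = 3690/41 = 90.00 mL
19% solution: 7×90.00 = 630.00 mL
60% solution: 34×90.00 = 3060.00 mL
= ratio 7:34; 630.00 mL and 3060.00 mL

ratio 7:34; 630.00 mL and 3060.00 mL


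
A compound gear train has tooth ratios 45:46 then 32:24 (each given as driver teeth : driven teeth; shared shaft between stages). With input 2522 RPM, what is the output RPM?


Stage 1: RPM_B = RPM_A × t_A/t_B = 2522 × 45/46 = 113490/46 ≈ 2467.17
B and C share a shaft → RPM_C = RPM_B
Stage 2: RPM_D = RPM_C × t_C/t_D = RPM_A × (t_A×t_C)/(t_B×t_D)
Overall ratio = (45×32)/(46×24) = 1440/1104
RPM_D = 2522 × 1440/1104 = 3631680/1104
≈ 3289.57 RPM

3289.57 RPM


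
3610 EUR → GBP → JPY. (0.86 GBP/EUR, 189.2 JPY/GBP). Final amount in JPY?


Step 1: 3610 EUR × 0.86 = 3104.60 GBP
Step 2: 3104.60 GBP × 189.2 = 587390.32 JPY
Implied rate EUR→JPY = 0.86 × 189.2 = 162.7120
= 587390.32 JPY

587390.32 JPY


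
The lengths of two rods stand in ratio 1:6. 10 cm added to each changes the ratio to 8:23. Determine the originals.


Let A = 1k, B = 6k.
(1k + 10) / (6k + 10) = 8/23
Cross-multiply: 23(1k + 10) = 8(6k + 10)
23k + 230 = 48k + 80
23k - 48k = 80 - 230
-25k = -150
k = -150/-25 = 6
A = 1×6 = 6, B = 6×6 = 36
= A = 6, B = 36

A = 6, B = 36


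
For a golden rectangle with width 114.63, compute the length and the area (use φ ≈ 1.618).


φ = (1 + √5) / 2 ≈ 1.618
Length = width × φ = 114.63 × 1.618 = 185.47134
≈ 185.47
Area = width × length = 114.63 × 185.47134 = 21260.5797042 ≈ 21260.58
= Length: 185.47, Area: 21260.58

Length: 185.47, Area: 21260.58


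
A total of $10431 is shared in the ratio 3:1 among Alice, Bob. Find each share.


Total parts = 3 + 1 = 4
Alice: 10431 × 3/4 = 7823.25
Bob: 10431 × 1/4 = 2607.75
= Alice: $7823.25, Bob: $2607.75

Alice: $7823.25, Bob: $2607.75


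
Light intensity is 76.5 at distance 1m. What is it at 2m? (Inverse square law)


I₁d₁² = I₂d₂²
I₂ = I₁ × (d₁/d₂)²
= 76.5 × (1/2)²
= 76.5 × 1/4
= 76.5/4
= 19.1250

19.1250


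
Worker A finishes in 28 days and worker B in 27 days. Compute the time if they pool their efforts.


Rate of A = 1/28 per day
Rate of B = 1/27 per day
Combined rate = 1/28 + 1/27 = 55/756 ≈ 0.0728 per day
Days = 1 / combined rate = 756/55
≈ 13.75 days

13.75 days


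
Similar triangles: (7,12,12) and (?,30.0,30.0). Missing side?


Scale factor = 30.0/12 = 2.5
Missing side = 7 × 2.5
= 17.5

17.5


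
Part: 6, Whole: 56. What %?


Percentage = (part / whole) × 100
= (6 / 56) × 100
≈ 10.71%

10.71%


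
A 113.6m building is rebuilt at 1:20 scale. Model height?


Model size = real / scale
= 113.6 / 20
= 5.6800 m

5.6800 m


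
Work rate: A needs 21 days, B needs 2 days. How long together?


Rate of A = 1/21 per day
Rate of B = 1/2 per day
Combined rate = 1/21 + 1/2 = 23/42 ≈ 0.5476 per day
Days = 1 / combined rate = 42/23
≈ 1.83 days

1.83 days


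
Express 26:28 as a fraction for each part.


Total parts = 26 + 28 = 54
First part: 26/54 = 13/27
Second part: 28/54 = 14/27
= 13/27 and 14/27

13/27 and 14/27


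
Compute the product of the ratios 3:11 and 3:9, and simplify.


Compound ratio = (3×3) : (11×9)
= 9:99
GCD = 9
= 1:11

1:11


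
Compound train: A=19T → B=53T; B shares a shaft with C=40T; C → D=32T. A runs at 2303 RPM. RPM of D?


Stage 1: RPM_B = RPM_A × t_A/t_B = 2303 × 19/53 = 43757/53 ≈ 825.60
B and C share a shaft → RPM_C = RPM_B
Stage 2: RPM_D = RPM_C × t_C/t_D = RPM_A × (t_A×t_C)/(t_B×t_D)
Overall ratio = (19×40)/(53×32) = 760/1696
RPM_D = 2303 × 760/1696 = 1750280/1696
≈ 1032.00 RPM

1032.00 RPM


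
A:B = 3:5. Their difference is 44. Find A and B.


Let A = 3k, B = 5k.
5k - 3k = 44
2k = 44 → k = 44/2 = 22
A = 3×22 = 66, B = 5×22 = 110
= A = 66, B = 110

A = 66, B = 110


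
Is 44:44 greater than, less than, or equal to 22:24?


44/44 = 1.0000
22/24 = 0.9167
1.0000 > 0.9167, so 44:44 is greater
= greater than

greater than


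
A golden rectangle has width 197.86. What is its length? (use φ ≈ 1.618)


φ = (1 + √5) / 2 ≈ 1.618
Length = width × φ = 197.86 × 1.618 = 320.13748
≈ 320.14

320.14


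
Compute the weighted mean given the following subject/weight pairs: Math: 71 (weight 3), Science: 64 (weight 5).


Numerator = 71×3 + 64×5
= 213 + 320
= 533
Total weight = 8
Weighted avg = 533/8
= 66.63

66.63


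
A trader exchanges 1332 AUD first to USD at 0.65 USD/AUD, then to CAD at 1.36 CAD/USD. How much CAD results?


Step 1: 1332 AUD × 0.65 = 865.80 USD
Step 2: 865.80 USD × 1.36 = 1177.49 CAD
Implied rate AUD→CAD = 0.65 × 1.36 = 0.8840
= 1177.49 CAD

1177.49 CAD


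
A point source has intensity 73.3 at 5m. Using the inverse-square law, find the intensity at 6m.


I₁d₁² = I₂d₂²
I₂ = I₁ × (d₁/d₂)²
= 73.3 × (5/6)²
= 73.3 × 25/36
= 1832.5/36
≈ 50.9028

50.9028


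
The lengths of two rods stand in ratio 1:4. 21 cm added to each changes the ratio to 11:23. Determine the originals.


Let A = 1k, B = 4k.
(1k + 21) / (4k + 21) = 11/23
Cross-multiply: 23(1k + 21) = 11(4k + 21)
23k + 483 = 44k + 231
23k - 44k = 231 - 483
-21k = -252
k = -252/-21 = 12
A = 1×12 = 12, B = 4×12 = 48
= A = 12, B = 48

A = 12, B = 48


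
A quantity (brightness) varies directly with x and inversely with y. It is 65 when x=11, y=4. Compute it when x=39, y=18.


z = k·x/y
Solve for k using the known point: k = z·y/x = 65×4/11 = 260/11 ≈ 23.6364
Now evaluate at x=39, y=18:
z = k × 39 / 18 = (260 × 39) / (11 × 18) = 10140/198
≈ 51.2121

51.2121


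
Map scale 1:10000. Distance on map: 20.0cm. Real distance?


Real distance = map distance × scale
= 20.0cm × 10000
= 200000 cm = 2000.0 m
= 2.000 km

2.000 km


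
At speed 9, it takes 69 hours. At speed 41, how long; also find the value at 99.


Inverse proportion: x × y = constant
k = 9 × 69 = 621
At x=41: k/41 = 15.15
At x=99: k/99 = 6.27
= 15.15 and 6.27

15.15 and 6.27


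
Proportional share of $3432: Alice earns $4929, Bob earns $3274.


Total income = 4929 + 3274 = $8203
Alice: $3432 × 4929/8203 = $2062.21
Bob: $3432 × 3274/8203 = $1369.79
= Alice: $2062.21, Bob: $1369.79

Alice: $2062.21, Bob: $1369.79


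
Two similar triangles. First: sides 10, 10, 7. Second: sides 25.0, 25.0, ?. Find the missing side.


Scale factor = 25.0/10 = 2.5
Missing side = 7 × 2.5
= 17.5

17.5


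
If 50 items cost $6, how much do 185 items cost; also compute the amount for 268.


Direct proportion: y/x = constant
k = 6/50 = 0.1200
y at x=185: k × 185 = 6 × 185 / 50 = 1110/50 = 22.20
y at x=268: k × 268 = 6 × 268 / 50 = 1608/50 = 32.16
= 22.20 and 32.16

22.20 and 32.16


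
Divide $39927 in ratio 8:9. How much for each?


Total parts = 8 + 9 = 17
Part 1: 39927 × 8/17 = 18789.18
Part 2: 39927 × 9/17 = 21137.82
= Part 1: $18789.18, Part 2: $21137.82

Part 1: $18789.18, Part 2: $21137.82


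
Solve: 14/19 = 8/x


Cross multiply: 14 × x = 19 × 8
14x = 152
x = 152 / 14
= 10.86

10.86


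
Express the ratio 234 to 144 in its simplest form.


GCD(234, 144) = 18
234/18 : 144/18
= 13:8

13:8


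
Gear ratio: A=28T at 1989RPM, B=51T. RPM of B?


Gear ratio = 28:51 = 28:51
RPM_B = RPM_A × (teeth_A / teeth_B)
= 1989 × (28/51)
= 1092.0 RPM

1092.0 RPM


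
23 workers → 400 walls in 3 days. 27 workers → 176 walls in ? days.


Days ∝ work / workers, so d₂ = d₁ × (m₁/m₂) × (w₂/w₁)
Workers factor (inverse): 23/27 ≈ 0.8519
Work factor (direct): 176/400 = 0.4400
d₂ = 3 × 23/27 × 176/400 = (3 × 23 × 176) / (27 × 400) = 12144/10800
≈ 1.12 days

1.12 days


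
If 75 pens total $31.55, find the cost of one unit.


Unit rate = total / quantity
= 31.55 / 75
= $0.42 per unit

$0.42 per unit


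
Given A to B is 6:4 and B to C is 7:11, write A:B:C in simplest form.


Match B: multiply A:B by 7 → 42:28
Multiply B:C by 4 → 28:44
Combined: 42:28:44
GCD = 2
= 21:14:22

21:14:22


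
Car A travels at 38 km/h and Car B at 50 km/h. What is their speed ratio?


Ratio = 38:50
GCD = 2
Simplified = 19:25
Time ratio (same distance) = 25:19
Speed ratio = 19:25

19:25


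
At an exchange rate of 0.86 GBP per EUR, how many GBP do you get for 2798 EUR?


Amount × rate = 2798 × 0.86
= 2406.28 GBP

2406.28 GBP


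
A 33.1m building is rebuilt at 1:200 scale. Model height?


Model size = real / scale
= 33.1 / 200
= 0.1655 m

0.1655 m


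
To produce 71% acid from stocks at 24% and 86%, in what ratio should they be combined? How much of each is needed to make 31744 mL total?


Let x parts of 24% mix with y parts of 86%.
24x + 86y = 71(x + y)
24x + 86y = 71x + 71y
x(24 - 71) = y(71 - 86)
x/y = (86 - 71)/(71 - 24) = 15/47
Simplify: 15:47
Total parts = 62; one part = 31744/62 = 512.00 mL
24% solution: 15×512.00 = 7680.00 mL
86% solution: 47×512.00 = 24064.00 mL
= ratio 15:47; 7680.00 mL and 24064.00 mL

ratio 15:47; 7680.00 mL and 24064.00 mL


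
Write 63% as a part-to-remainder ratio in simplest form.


63% means 63 parts out of 100; remainder = 37
Part : remainder = 63:37
GCD = 1
= 63:37

63:37


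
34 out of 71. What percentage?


Percentage = (part / whole) × 100
= (34 / 71) × 100
≈ 47.89%

47.89%


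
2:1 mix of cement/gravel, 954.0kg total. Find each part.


Total parts = 2 + 1 = 3
cement: 954.0 × 2/3 = 636.0kg
gravel: 954.0 × 1/3 = 318.0kg
= 636.0kg and 318.0kg

636.0kg and 318.0kg


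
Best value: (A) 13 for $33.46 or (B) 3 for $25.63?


Deal A: $33.46/13 = $2.5738/unit
Deal B: $25.63/3 = $8.5433/unit
A is cheaper per unit
= Deal A

Deal A
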